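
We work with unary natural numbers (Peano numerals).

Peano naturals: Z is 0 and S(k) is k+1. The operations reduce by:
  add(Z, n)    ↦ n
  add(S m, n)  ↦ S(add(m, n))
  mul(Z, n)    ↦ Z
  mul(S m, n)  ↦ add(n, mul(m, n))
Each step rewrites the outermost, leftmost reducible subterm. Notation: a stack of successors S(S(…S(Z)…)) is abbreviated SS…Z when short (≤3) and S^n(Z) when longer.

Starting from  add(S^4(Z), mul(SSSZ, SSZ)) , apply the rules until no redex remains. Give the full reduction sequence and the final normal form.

  start: add(S^4(Z), mul(SSSZ, SSZ))
  step 1: S(add(SSSZ, mul(SSSZ, SSZ)))
  step 2: S(S(add(SSZ, mul(SSSZ, SSZ))))
  step 3: S(S(S(add(SZ, mul(SSSZ, SSZ)))))
  step 4: S(S(S(S(add(Z, mul(SSSZ, SSZ))))))
  step 5: S(S(S(S(mul(SSSZ, SSZ)))))
  step 6: S(S(S(S(add(SSZ, mul(SSZ, SSZ))))))
  step 7: S(S(S(S(S(add(SZ, mul(SSZ, SSZ)))))))
  step 8: S(S(S(S(S(S(add(Z, mul(SSZ, SSZ))))))))
  step 9: S(S(S(S(S(S(mul(SSZ, SSZ)))))))
  step 10: S(S(S(S(S(S(add(SSZ, mul(SZ, SSZ))))))))
  step 11: S(S(S(S(S(S(S(add(SZ, mul(SZ, SSZ)))))))))
  step 12: S(S(S(S(S(S(S(S(add(Z, mul(SZ, SSZ))))))))))
  step 13: S(S(S(S(S(S(S(S(mul(SZ, SSZ)))))))))
  step 14: S(S(S(S(S(S(S(S(add(SSZ, mul(Z, SSZ))))))))))
  step 15: S(S(S(S(S(S(S(S(S(add(SZ, mul(Z, SSZ)))))))))))
  step 16: S(S(S(S(S(S(S(S(S(S(add(Z, mul(Z, SSZ))))))))))))
  step 17: S(S(S(S(S(S(S(S(S(S(mul(Z, SSZ)))))))))))
  step 18: S^10(Z)

Answer: normal form = S^10(Z)  (in 18 steps)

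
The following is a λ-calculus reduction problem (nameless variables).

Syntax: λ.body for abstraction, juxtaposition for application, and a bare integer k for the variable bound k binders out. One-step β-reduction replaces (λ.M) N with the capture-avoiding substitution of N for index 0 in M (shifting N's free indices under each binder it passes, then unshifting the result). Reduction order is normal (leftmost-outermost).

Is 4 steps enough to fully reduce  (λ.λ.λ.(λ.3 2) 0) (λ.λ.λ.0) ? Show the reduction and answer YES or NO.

  start: (λ.λ.λ.(λ.3 2) 0) (λ.λ.λ.0)
  [1] λ.λ.(λ.(λ.λ.λ.0) 2) 0
  [2] λ.λ.(λ.λ.λ.0) 1
  [3] λ.λ.λ.λ.0

Answer: YES — reaches normal form λ.λ.λ.λ.0 in 3 ≤ 4 steps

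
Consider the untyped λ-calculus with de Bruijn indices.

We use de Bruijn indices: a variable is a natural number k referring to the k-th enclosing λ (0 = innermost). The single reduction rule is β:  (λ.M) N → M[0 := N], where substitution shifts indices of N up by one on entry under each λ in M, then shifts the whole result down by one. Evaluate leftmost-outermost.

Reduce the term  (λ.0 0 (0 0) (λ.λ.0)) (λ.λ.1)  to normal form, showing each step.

Answer: normal form = λ.λ.λ.0  (in 4 steps)

Derivation:
  start: (λ.0 0 (0 0) (λ.λ.0)) (λ.λ.1)
  →1  (λ.λ.1) (λ.λ.1) ((λ.λ.1) (λ.λ.1)) (λ.λ.0)
  →2  (λ.λ.λ.1) ((λ.λ.1) (λ.λ.1)) (λ.λ.0)
  →3  (λ.λ.1) (λ.λ.0)
  →4  λ.λ.λ.0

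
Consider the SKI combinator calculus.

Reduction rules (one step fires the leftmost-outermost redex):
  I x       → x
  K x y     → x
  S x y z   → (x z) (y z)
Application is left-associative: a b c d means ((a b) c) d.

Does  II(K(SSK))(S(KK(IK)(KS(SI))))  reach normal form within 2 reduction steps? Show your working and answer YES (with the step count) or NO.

Answer: NO — after 2 steps the term is K(SSK)(S(KK(IK)(KS(SI)))), not yet normal

Working:
  start: II(K(SSK))(S(KK(IK)(KS(SI))))
  →1  I(K(SSK))(S(KK(IK)(KS(SI))))
  →2  K(SSK)(S(KK(IK)(KS(SI))))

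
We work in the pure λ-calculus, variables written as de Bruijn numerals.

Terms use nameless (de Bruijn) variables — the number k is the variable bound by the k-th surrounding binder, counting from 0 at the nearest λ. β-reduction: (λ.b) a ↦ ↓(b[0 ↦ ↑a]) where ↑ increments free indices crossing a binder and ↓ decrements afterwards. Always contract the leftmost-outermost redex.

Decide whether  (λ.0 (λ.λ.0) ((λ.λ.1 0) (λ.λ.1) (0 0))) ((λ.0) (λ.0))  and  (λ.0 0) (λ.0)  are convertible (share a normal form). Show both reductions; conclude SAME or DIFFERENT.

Answer: SAME — A ⇓ λ.0, B ⇓ λ.0

Derivation:
Term A:
  start: (λ.0 (λ.λ.0) ((λ.λ.1 0) (λ.λ.1) (0 0))) ((λ.0) (λ.0))
  [1] (λ.0) (λ.0) (λ.λ.0) ((λ.λ.1 0) (λ.λ.1) ((λ.0) (λ.0) ((λ.0) (λ.0))))
  [2] (λ.0) (λ.λ.0) ((λ.λ.1 0) (λ.λ.1) ((λ.0) (λ.0) ((λ.0) (λ.0))))
  [3] (λ.λ.0) ((λ.λ.1 0) (λ.λ.1) ((λ.0) (λ.0) ((λ.0) (λ.0))))
  [4] λ.0

Term B:
  start: (λ.0 0) (λ.0)
  [1] (λ.0) (λ.0)
  [2] λ.0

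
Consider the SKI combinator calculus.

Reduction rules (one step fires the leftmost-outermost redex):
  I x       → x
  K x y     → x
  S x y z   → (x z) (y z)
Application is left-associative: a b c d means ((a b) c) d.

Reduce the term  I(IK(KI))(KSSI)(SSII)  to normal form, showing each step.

  start: I(IK(KI))(KSSI)(SSII)
  [1] IK(KI)(KSSI)(SSII)
  [2] K(KI)(KSSI)(SSII)
  [3] KI(SSII)
  [4] I

Answer: normal form = I  (in 4 steps)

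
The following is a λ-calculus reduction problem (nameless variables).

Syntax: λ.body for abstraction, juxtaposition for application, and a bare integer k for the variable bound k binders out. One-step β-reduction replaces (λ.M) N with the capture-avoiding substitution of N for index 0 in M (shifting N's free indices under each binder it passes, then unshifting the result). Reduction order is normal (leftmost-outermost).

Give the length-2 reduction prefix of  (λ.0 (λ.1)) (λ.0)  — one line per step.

  start: (λ.0 (λ.1)) (λ.0)
  [1] (λ.0) (λ.λ.0)
  [2] λ.λ.0

Answer: after 2 steps: λ.λ.0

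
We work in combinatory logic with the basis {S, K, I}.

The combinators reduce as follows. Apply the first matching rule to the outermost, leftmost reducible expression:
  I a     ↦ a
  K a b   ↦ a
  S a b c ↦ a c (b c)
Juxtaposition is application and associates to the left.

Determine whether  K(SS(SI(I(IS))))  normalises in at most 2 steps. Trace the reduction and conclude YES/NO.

Answer: YES — reaches normal form K(SS(SIS)) in 2 ≤ 2 steps

Derivation:
  start: K(SS(SI(I(IS))))
  [1] K(SS(SI(IS)))
  [2] K(SS(SIS))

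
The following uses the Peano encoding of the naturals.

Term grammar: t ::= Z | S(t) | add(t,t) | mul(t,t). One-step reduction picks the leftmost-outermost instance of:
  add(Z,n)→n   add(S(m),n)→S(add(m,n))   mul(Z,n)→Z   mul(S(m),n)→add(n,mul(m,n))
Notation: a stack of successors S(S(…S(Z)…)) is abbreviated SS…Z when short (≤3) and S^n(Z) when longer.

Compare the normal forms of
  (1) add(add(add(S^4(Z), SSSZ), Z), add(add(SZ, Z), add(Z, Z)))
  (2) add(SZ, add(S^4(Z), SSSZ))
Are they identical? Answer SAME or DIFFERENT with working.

Term A:
  start: add(add(add(S^4(Z), SSSZ), Z), add(add(SZ, Z), add(Z, Z)))
  [1] add(add(S(add(SSSZ, SSSZ)), Z), add(add(SZ, Z), add(Z, Z)))
  [2] add(S(add(add(SSSZ, SSSZ), Z)), add(add(SZ, Z), add(Z, Z)))
  [3] S(add(add(add(SSSZ, SSSZ), Z), add(add(SZ, Z), add(Z, Z))))
  [4] S(add(add(S(add(SSZ, SSSZ)), Z), add(add(SZ, Z), add(Z, Z))))
  [5] S(add(S(add(add(SSZ, SSSZ), Z)), add(add(SZ, Z), add(Z, Z))))
  [6] S(S(add(add(add(SSZ, SSSZ), Z), add(add(SZ, Z), add(Z, Z)))))
  [7] S(S(add(add(S(add(SZ, SSSZ)), Z), add(add(SZ, Z), add(Z, Z)))))
  [8] S(S(add(S(add(add(SZ, SSSZ), Z)), add(add(SZ, Z), add(Z, Z)))))
  [9] S(S(S(add(add(add(SZ, SSSZ), Z), add(add(SZ, Z), add(Z, Z))))))
  [10] S(S(S(add(add(S(add(Z, SSSZ)), Z), add(add(SZ, Z), add(Z, Z))))))
  [11] S(S(S(add(S(add(add(Z, SSSZ), Z)), add(add(SZ, Z), add(Z, Z))))))
  [12] S(S(S(S(add(add(add(Z, SSSZ), Z), add(add(SZ, Z), add(Z, Z)))))))
  [13] S(S(S(S(add(add(SSSZ, Z), add(add(SZ, Z), add(Z, Z)))))))
  [14] S(S(S(S(add(S(add(SSZ, Z)), add(add(SZ, Z), add(Z, Z)))))))
  [15] S(S(S(S(S(add(add(SSZ, Z), add(add(SZ, Z), add(Z, Z))))))))
  [16] S(S(S(S(S(add(S(add(SZ, Z)), add(add(SZ, Z), add(Z, Z))))))))
  [17] S(S(S(S(S(S(add(add(SZ, Z), add(add(SZ, Z), add(Z, Z)))))))))
  [18] S(S(S(S(S(S(add(S(add(Z, Z)), add(add(SZ, Z), add(Z, Z)))))))))
  [19] S(S(S(S(S(S(S(add(add(Z, Z), add(add(SZ, Z), add(Z, Z))))))))))
  [20] S(S(S(S(S(S(S(add(Z, add(add(SZ, Z), add(Z, Z))))))))))
  [21] S(S(S(S(S(S(S(add(add(SZ, Z), add(Z, Z)))))))))
  [22] S(S(S(S(S(S(S(add(S(add(Z, Z)), add(Z, Z)))))))))
  [23] S(S(S(S(S(S(S(S(add(add(Z, Z), add(Z, Z))))))))))
  [24] S(S(S(S(S(S(S(S(add(Z, add(Z, Z))))))))))
  [25] S(S(S(S(S(S(S(S(add(Z, Z)))))))))
  [26] S^8(Z)

Term B:
  start: add(SZ, add(S^4(Z), SSSZ))
  [1] S(add(Z, add(S^4(Z), SSSZ)))
  [2] S(add(S^4(Z), SSSZ))
  [3] S(S(add(SSSZ, SSSZ)))
  [4] S(S(S(add(SSZ, SSSZ))))
  [5] S(S(S(S(add(SZ, SSSZ)))))
  [6] S(S(S(S(S(add(Z, SSSZ))))))
  [7] S^8(Z)

Answer: SAME — A ⇓ S^8(Z), B ⇓ S^8(Z)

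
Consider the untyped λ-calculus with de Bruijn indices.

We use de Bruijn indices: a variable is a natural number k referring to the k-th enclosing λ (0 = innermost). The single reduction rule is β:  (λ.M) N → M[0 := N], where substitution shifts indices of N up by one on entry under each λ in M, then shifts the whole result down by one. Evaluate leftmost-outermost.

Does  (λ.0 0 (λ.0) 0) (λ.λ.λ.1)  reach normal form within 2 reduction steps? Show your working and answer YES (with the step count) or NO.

Answer: NO — after 2 steps the term is (λ.λ.1) (λ.0) (λ.λ.λ.1), not yet normal

Working:
  start: (λ.0 0 (λ.0) 0) (λ.λ.λ.1)
  step 1: (λ.λ.λ.1) (λ.λ.λ.1) (λ.0) (λ.λ.λ.1)
  step 2: (λ.λ.1) (λ.0) (λ.λ.λ.1)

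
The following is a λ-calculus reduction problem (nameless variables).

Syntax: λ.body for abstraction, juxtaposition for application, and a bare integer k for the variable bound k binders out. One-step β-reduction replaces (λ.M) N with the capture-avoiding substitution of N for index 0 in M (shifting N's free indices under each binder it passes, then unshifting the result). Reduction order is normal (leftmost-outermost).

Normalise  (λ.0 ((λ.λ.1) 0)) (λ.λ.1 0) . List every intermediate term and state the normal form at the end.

  start: (λ.0 ((λ.λ.1) 0)) (λ.λ.1 0)
  →1  (λ.λ.1 0) ((λ.λ.1) (λ.λ.1 0))
  →2  λ.(λ.λ.1) (λ.λ.1 0) 0
  →3  λ.(λ.λ.λ.1 0) 0
  →4  λ.λ.λ.1 0

Answer: normal form = λ.λ.λ.1 0  (in 4 steps)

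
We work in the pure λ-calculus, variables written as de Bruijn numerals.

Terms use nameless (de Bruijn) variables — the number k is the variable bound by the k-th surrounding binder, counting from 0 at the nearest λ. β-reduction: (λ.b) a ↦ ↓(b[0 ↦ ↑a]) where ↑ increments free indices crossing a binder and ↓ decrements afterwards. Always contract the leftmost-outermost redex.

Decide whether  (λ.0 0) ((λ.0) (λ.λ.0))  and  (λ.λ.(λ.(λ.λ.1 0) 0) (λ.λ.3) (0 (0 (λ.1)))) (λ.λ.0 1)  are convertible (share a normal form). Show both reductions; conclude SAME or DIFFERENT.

Term A:
  start: (λ.0 0) ((λ.0) (λ.λ.0))
  step 1: (λ.0) (λ.λ.0) ((λ.0) (λ.λ.0))
  step 2: (λ.λ.0) ((λ.0) (λ.λ.0))
  step 3: λ.0

Term B:
  start: (λ.λ.(λ.(λ.λ.1 0) 0) (λ.λ.3) (0 (0 (λ.1)))) (λ.λ.0 1)
  step 1: λ.(λ.(λ.λ.1 0) 0) (λ.λ.λ.λ.0 1) (0 (0 (λ.1)))
  step 2: λ.(λ.λ.1 0) (λ.λ.λ.λ.0 1) (0 (0 (λ.1)))
  step 3: λ.(λ.(λ.λ.λ.λ.0 1) 0) (0 (0 (λ.1)))
  step 4: λ.(λ.λ.λ.λ.0 1) (0 (0 (λ.1)))
  step 5: λ.λ.λ.λ.0 1

Answer: DIFFERENT — A ⇓ λ.0, B ⇓ λ.λ.λ.λ.0 1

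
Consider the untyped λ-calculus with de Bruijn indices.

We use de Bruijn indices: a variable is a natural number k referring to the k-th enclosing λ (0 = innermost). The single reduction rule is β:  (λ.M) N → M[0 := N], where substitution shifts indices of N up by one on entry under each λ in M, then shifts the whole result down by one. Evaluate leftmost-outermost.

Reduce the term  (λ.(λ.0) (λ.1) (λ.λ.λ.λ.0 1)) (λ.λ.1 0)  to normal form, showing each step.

Answer: normal form = λ.λ.1 0  (in 3 steps)

Derivation:
  start: (λ.(λ.0) (λ.1) (λ.λ.λ.λ.0 1)) (λ.λ.1 0)
  [1] (λ.0) (λ.λ.λ.1 0) (λ.λ.λ.λ.0 1)
  [2] (λ.λ.λ.1 0) (λ.λ.λ.λ.0 1)
  [3] λ.λ.1 0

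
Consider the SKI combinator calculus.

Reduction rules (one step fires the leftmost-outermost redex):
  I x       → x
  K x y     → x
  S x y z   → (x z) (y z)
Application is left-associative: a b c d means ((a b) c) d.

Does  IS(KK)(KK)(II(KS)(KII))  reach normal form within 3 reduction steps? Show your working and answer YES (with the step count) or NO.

  start: IS(KK)(KK)(II(KS)(KII))
  [1] S(KK)(KK)(II(KS)(KII))
  [2] KK(II(KS)(KII))(KK(II(KS)(KII)))
  [3] K(KK(II(KS)(KII)))

Answer: NO — after 3 steps the term is K(KK(II(KS)(KII))), not yet normal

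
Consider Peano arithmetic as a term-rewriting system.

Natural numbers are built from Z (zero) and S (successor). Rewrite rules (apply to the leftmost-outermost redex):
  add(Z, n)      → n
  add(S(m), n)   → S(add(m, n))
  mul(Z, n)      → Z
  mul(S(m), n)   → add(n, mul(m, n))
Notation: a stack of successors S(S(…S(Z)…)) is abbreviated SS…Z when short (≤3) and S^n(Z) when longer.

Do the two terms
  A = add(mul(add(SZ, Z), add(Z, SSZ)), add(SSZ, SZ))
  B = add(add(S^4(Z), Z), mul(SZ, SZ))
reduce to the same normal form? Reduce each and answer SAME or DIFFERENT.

Term A:
  start: add(mul(add(SZ, Z), add(Z, SSZ)), add(SSZ, SZ))
  step 1: add(mul(S(add(Z, Z)), add(Z, SSZ)), add(SSZ, SZ))
  step 2: add(add(add(Z, SSZ), mul(add(Z, Z), add(Z, SSZ))), add(SSZ, SZ))
  step 3: add(add(SSZ, mul(add(Z, Z), add(Z, SSZ))), add(SSZ, SZ))
  step 4: add(S(add(SZ, mul(add(Z, Z), add(Z, SSZ)))), add(SSZ, SZ))
  step 5: S(add(add(SZ, mul(add(Z, Z), add(Z, SSZ))), add(SSZ, SZ)))
  step 6: S(add(S(add(Z, mul(add(Z, Z), add(Z, SSZ)))), add(SSZ, SZ)))
  step 7: S(S(add(add(Z, mul(add(Z, Z), add(Z, SSZ))), add(SSZ, SZ))))
  step 8: S(S(add(mul(add(Z, Z), add(Z, SSZ)), add(SSZ, SZ))))
  step 9: S(S(add(mul(Z, add(Z, SSZ)), add(SSZ, SZ))))
  step 10: S(S(add(Z, add(SSZ, SZ))))
  step 11: S(S(add(SSZ, SZ)))
  step 12: S(S(S(add(SZ, SZ))))
  step 13: S(S(S(S(add(Z, SZ)))))
  step 14: S^5(Z)

Term B:
  start: add(add(S^4(Z), Z), mul(SZ, SZ))
  step 1: add(S(add(SSSZ, Z)), mul(SZ, SZ))
  step 2: S(add(add(SSSZ, Z), mul(SZ, SZ)))
  step 3: S(add(S(add(SSZ, Z)), mul(SZ, SZ)))
  step 4: S(S(add(add(SSZ, Z), mul(SZ, SZ))))
  step 5: S(S(add(S(add(SZ, Z)), mul(SZ, SZ))))
  step 6: S(S(S(add(add(SZ, Z), mul(SZ, SZ)))))
  step 7: S(S(S(add(S(add(Z, Z)), mul(SZ, SZ)))))
  step 8: S(S(S(S(add(add(Z, Z), mul(SZ, SZ))))))
  step 9: S(S(S(S(add(Z, mul(SZ, SZ))))))
  step 10: S(S(S(S(mul(SZ, SZ)))))
  step 11: S(S(S(S(add(SZ, mul(Z, SZ))))))
  step 12: S(S(S(S(S(add(Z, mul(Z, SZ)))))))
  step 13: S(S(S(S(S(mul(Z, SZ))))))
  step 14: S^5(Z)

Answer: SAME — A ⇓ S^5(Z), B ⇓ S^5(Z)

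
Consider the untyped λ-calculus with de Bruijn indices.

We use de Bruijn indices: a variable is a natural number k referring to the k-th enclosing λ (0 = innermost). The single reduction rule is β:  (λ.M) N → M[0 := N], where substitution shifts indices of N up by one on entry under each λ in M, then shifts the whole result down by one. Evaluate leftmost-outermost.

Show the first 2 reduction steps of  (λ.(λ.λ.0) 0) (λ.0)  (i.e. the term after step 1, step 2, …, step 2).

Answer: after 2 steps: λ.0

Derivation:
  start: (λ.(λ.λ.0) 0) (λ.0)
  [1] (λ.λ.0) (λ.0)
  [2] λ.0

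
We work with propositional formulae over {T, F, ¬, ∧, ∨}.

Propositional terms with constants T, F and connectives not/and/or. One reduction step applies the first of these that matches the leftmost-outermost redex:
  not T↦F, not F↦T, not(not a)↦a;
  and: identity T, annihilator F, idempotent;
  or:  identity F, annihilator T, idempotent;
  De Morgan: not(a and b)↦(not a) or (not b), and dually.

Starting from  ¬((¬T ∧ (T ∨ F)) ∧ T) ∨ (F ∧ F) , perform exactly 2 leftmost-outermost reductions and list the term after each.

Answer: after 2 steps: ((¬¬T ∨ ¬(T ∨ F)) ∨ ¬T) ∨ (F ∧ F)

Derivation:
  start: ¬((¬T ∧ (T ∨ F)) ∧ T) ∨ (F ∧ F)
  step 1: (¬(¬T ∧ (T ∨ F)) ∨ ¬T) ∨ (F ∧ F)
  step 2: ((¬¬T ∨ ¬(T ∨ F)) ∨ ¬T) ∨ (F ∧ F)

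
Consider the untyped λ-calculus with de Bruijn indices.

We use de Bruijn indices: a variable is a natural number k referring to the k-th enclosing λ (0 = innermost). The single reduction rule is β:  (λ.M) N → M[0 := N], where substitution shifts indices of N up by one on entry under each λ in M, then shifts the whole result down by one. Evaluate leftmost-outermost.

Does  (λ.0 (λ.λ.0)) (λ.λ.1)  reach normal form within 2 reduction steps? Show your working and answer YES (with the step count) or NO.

Answer: YES — reaches normal form λ.λ.λ.0 in 2 ≤ 2 steps

Derivation:
  start: (λ.0 (λ.λ.0)) (λ.λ.1)
  [1] (λ.λ.1) (λ.λ.0)
  [2] λ.λ.λ.0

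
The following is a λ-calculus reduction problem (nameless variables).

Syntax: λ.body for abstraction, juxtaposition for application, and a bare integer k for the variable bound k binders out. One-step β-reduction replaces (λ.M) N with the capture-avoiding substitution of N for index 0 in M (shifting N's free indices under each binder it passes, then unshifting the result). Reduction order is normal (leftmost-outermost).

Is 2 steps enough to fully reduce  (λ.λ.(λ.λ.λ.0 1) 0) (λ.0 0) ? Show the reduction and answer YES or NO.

Answer: YES — reaches normal form λ.λ.λ.0 1 in 2 ≤ 2 steps

Derivation:
  start: (λ.λ.(λ.λ.λ.0 1) 0) (λ.0 0)
  [1] λ.(λ.λ.λ.0 1) 0
  [2] λ.λ.λ.0 1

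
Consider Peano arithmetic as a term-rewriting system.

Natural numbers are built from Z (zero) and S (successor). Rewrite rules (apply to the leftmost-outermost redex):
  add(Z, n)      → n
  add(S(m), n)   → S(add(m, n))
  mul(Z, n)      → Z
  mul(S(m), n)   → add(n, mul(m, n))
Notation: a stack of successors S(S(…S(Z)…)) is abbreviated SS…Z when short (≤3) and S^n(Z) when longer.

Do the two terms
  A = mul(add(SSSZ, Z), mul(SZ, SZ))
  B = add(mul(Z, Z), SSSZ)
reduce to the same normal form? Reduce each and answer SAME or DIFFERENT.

Answer: SAME — A ⇓ SSSZ, B ⇓ SSSZ

Derivation:
Term A:
  start: mul(add(SSSZ, Z), mul(SZ, SZ))
  step 1: mul(S(add(SSZ, Z)), mul(SZ, SZ))
  step 2: add(mul(SZ, SZ), mul(add(SSZ, Z), mul(SZ, SZ)))
  step 3: add(add(SZ, mul(Z, SZ)), mul(add(SSZ, Z), mul(SZ, SZ)))
  step 4: add(S(add(Z, mul(Z, SZ))), mul(add(SSZ, Z), mul(SZ, SZ)))
  step 5: S(add(add(Z, mul(Z, SZ)), mul(add(SSZ, Z), mul(SZ, SZ))))
  step 6: S(add(mul(Z, SZ), mul(add(SSZ, Z), mul(SZ, SZ))))
  step 7: S(add(Z, mul(add(SSZ, Z), mul(SZ, SZ))))
  step 8: S(mul(add(SSZ, Z), mul(SZ, SZ)))
  step 9: S(mul(S(add(SZ, Z)), mul(SZ, SZ)))
  step 10: S(add(mul(SZ, SZ), mul(add(SZ, Z), mul(SZ, SZ))))
  step 11: S(add(add(SZ, mul(Z, SZ)), mul(add(SZ, Z), mul(SZ, SZ))))
  step 12: S(add(S(add(Z, mul(Z, SZ))), mul(add(SZ, Z), mul(SZ, SZ))))
  step 13: S(S(add(add(Z, mul(Z, SZ)), mul(add(SZ, Z), mul(SZ, SZ)))))
  step 14: S(S(add(mul(Z, SZ), mul(add(SZ, Z), mul(SZ, SZ)))))
  step 15: S(S(add(Z, mul(add(SZ, Z), mul(SZ, SZ)))))
  step 16: S(S(mul(add(SZ, Z), mul(SZ, SZ))))
  step 17: S(S(mul(S(add(Z, Z)), mul(SZ, SZ))))
  step 18: S(S(add(mul(SZ, SZ), mul(add(Z, Z), mul(SZ, SZ)))))
  step 19: S(S(add(add(SZ, mul(Z, SZ)), mul(add(Z, Z), mul(SZ, SZ)))))
  step 20: S(S(add(S(add(Z, mul(Z, SZ))), mul(add(Z, Z), mul(SZ, SZ)))))
  step 21: S(S(S(add(add(Z, mul(Z, SZ)), mul(add(Z, Z), mul(SZ, SZ))))))
  step 22: S(S(S(add(mul(Z, SZ), mul(add(Z, Z), mul(SZ, SZ))))))
  step 23: S(S(S(add(Z, mul(add(Z, Z), mul(SZ, SZ))))))
  step 24: S(S(S(mul(add(Z, Z), mul(SZ, SZ)))))
  step 25: S(S(S(mul(Z, mul(SZ, SZ)))))
  step 26: SSSZ

Term B:
  start: add(mul(Z, Z), SSSZ)
  step 1: add(Z, SSSZ)
  step 2: SSSZ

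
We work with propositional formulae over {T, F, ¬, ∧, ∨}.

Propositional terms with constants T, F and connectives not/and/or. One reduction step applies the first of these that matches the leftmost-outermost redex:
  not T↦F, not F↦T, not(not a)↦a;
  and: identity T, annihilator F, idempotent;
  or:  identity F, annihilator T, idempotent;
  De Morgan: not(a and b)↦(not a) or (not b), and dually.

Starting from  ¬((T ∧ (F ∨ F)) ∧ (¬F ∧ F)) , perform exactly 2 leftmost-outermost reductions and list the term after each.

  start: ¬((T ∧ (F ∨ F)) ∧ (¬F ∧ F))
  →1  ¬(T ∧ (F ∨ F)) ∨ ¬(¬F ∧ F)
  →2  (¬T ∨ ¬(F ∨ F)) ∨ ¬(¬F ∧ F)

Answer: after 2 steps: (¬T ∨ ¬(F ∨ F)) ∨ ¬(¬F ∧ F)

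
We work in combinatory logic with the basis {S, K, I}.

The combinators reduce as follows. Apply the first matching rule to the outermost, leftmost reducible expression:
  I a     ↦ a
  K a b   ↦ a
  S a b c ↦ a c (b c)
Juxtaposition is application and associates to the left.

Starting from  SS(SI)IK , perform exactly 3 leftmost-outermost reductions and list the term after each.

Answer: after 3 steps: K(SIIK)

Derivation:
  start: SS(SI)IK
  step 1: SI(SII)K
  step 2: IK(SIIK)
  step 3: K(SIIK)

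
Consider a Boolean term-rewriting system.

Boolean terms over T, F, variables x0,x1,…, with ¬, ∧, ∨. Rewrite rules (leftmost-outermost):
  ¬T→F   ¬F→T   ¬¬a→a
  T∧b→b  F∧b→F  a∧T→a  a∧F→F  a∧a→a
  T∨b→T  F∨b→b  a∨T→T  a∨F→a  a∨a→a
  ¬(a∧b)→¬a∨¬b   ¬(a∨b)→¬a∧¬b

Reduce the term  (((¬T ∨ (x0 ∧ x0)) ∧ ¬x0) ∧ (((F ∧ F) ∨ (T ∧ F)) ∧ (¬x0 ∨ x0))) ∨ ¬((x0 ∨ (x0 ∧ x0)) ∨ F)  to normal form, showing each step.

  start: (((¬T ∨ (x0 ∧ x0)) ∧ ¬x0) ∧ (((F ∧ F) ∨ (T ∧ F)) ∧ (¬x0 ∨ x0))) ∨ ¬((x0 ∨ (x0 ∧ x0)) ∨ F)
  step 1: (((F ∨ (x0 ∧ x0)) ∧ ¬x0) ∧ (((F ∧ F) ∨ (T ∧ F)) ∧ (¬x0 ∨ x0))) ∨ ¬((x0 ∨ (x0 ∧ x0)) ∨ F)
  step 2: (((x0 ∧ x0) ∧ ¬x0) ∧ (((F ∧ F) ∨ (T ∧ F)) ∧ (¬x0 ∨ x0))) ∨ ¬((x0 ∨ (x0 ∧ x0)) ∨ F)
  step 3: ((x0 ∧ ¬x0) ∧ (((F ∧ F) ∨ (T ∧ F)) ∧ (¬x0 ∨ x0))) ∨ ¬((x0 ∨ (x0 ∧ x0)) ∨ F)
  step 4: ((x0 ∧ ¬x0) ∧ ((F ∨ (T ∧ F)) ∧ (¬x0 ∨ x0))) ∨ ¬((x0 ∨ (x0 ∧ x0)) ∨ F)
  step 5: ((x0 ∧ ¬x0) ∧ ((T ∧ F) ∧ (¬x0 ∨ x0))) ∨ ¬((x0 ∨ (x0 ∧ x0)) ∨ F)
  step 6: ((x0 ∧ ¬x0) ∧ (F ∧ (¬x0 ∨ x0))) ∨ ¬((x0 ∨ (x0 ∧ x0)) ∨ F)
  step 7: ((x0 ∧ ¬x0) ∧ F) ∨ ¬((x0 ∨ (x0 ∧ x0)) ∨ F)
  step 8: F ∨ ¬((x0 ∨ (x0 ∧ x0)) ∨ F)
  step 9: ¬((x0 ∨ (x0 ∧ x0)) ∨ F)
  step 10: ¬(x0 ∨ (x0 ∧ x0)) ∧ ¬F
  step 11: (¬x0 ∧ ¬(x0 ∧ x0)) ∧ ¬F
  step 12: (¬x0 ∧ (¬x0 ∨ ¬x0)) ∧ ¬F
  step 13: (¬x0 ∧ ¬x0) ∧ ¬F
  step 14: ¬x0 ∧ ¬F
  step 15: ¬x0 ∧ T
  step 16: ¬x0

Answer: normal form = ¬x0  (in 16 steps)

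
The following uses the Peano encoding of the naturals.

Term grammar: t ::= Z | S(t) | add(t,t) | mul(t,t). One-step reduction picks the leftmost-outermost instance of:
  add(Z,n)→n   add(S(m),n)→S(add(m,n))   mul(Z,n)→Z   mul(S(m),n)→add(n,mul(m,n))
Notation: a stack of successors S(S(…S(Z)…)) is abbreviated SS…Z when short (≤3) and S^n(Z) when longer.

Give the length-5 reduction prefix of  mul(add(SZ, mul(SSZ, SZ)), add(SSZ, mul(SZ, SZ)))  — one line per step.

  start: mul(add(SZ, mul(SSZ, SZ)), add(SSZ, mul(SZ, SZ)))
  [1] mul(S(add(Z, mul(SSZ, SZ))), add(SSZ, mul(SZ, SZ)))
  [2] add(add(SSZ, mul(SZ, SZ)), mul(add(Z, mul(SSZ, SZ)), add(SSZ, mul(SZ, SZ))))
  [3] add(S(add(SZ, mul(SZ, SZ))), mul(add(Z, mul(SSZ, SZ)), add(SSZ, mul(SZ, SZ))))
  [4] S(add(add(SZ, mul(SZ, SZ)), mul(add(Z, mul(SSZ, SZ)), add(SSZ, mul(SZ, SZ)))))
  [5] S(add(S(add(Z, mul(SZ, SZ))), mul(add(Z, mul(SSZ, SZ)), add(SSZ, mul(SZ, SZ)))))

Answer: after 5 steps: S(add(S(add(Z, mul(SZ, SZ))), mul(add(Z, mul(SSZ, SZ)), add(SSZ, mul(SZ, SZ)))))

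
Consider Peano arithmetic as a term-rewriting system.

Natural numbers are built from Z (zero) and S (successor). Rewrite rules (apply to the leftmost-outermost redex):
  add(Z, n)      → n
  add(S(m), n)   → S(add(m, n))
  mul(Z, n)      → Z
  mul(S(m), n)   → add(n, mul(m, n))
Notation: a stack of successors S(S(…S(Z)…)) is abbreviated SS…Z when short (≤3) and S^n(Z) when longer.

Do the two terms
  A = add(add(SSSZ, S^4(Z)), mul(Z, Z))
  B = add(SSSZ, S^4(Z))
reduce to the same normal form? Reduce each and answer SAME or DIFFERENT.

Term A:
  start: add(add(SSSZ, S^4(Z)), mul(Z, Z))
  step 1: add(S(add(SSZ, S^4(Z))), mul(Z, Z))
  step 2: S(add(add(SSZ, S^4(Z)), mul(Z, Z)))
  step 3: S(add(S(add(SZ, S^4(Z))), mul(Z, Z)))
  step 4: S(S(add(add(SZ, S^4(Z)), mul(Z, Z))))
  step 5: S(S(add(S(add(Z, S^4(Z))), mul(Z, Z))))
  step 6: S(S(S(add(add(Z, S^4(Z)), mul(Z, Z)))))
  step 7: S(S(S(add(S^4(Z), mul(Z, Z)))))
  step 8: S(S(S(S(add(SSSZ, mul(Z, Z))))))
  step 9: S(S(S(S(S(add(SSZ, mul(Z, Z)))))))
  step 10: S(S(S(S(S(S(add(SZ, mul(Z, Z))))))))
  step 11: S(S(S(S(S(S(S(add(Z, mul(Z, Z)))))))))
  step 12: S(S(S(S(S(S(S(mul(Z, Z))))))))
  step 13: S^7(Z)

Term B:
  start: add(SSSZ, S^4(Z))
  step 1: S(add(SSZ, S^4(Z)))
  step 2: S(S(add(SZ, S^4(Z))))
  step 3: S(S(S(add(Z, S^4(Z)))))
  step 4: S^7(Z)

Answer: SAME — A ⇓ S^7(Z), B ⇓ S^7(Z)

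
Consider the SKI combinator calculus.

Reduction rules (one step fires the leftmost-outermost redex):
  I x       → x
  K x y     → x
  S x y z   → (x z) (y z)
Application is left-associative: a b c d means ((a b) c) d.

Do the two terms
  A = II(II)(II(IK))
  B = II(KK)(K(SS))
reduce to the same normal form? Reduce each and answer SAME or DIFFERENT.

Answer: SAME — A ⇓ K, B ⇓ K

Derivation:
Term A:
  start: II(II)(II(IK))
  step 1: I(II)(II(IK))
  step 2: II(II(IK))
  step 3: I(II(IK))
  step 4: II(IK)
  step 5: I(IK)
  step 6: IK
  step 7: K

Term B:
  start: II(KK)(K(SS))
  step 1: I(KK)(K(SS))
  step 2: KK(K(SS))
  step 3: K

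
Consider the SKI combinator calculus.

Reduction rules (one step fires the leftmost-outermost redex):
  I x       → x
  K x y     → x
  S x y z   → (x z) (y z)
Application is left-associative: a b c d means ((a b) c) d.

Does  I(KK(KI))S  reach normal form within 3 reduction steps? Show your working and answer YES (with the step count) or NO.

Answer: YES — reaches normal form KS in 2 ≤ 3 steps

Reduction:
  start: I(KK(KI))S
  step 1: KK(KI)S
  step 2: KS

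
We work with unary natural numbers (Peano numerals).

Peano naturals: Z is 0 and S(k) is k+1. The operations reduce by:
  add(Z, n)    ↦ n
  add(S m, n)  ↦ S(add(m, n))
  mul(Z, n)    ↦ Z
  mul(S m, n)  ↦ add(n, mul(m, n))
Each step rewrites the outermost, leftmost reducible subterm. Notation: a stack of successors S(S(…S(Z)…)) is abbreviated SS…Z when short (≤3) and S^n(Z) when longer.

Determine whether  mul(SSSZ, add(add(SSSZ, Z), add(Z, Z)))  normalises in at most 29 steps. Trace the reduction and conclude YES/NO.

  start: mul(SSSZ, add(add(SSSZ, Z), add(Z, Z)))
  [1] add(add(add(SSSZ, Z), add(Z, Z)), mul(SSZ, add(add(SSSZ, Z), add(Z, Z))))
  [2] add(add(S(add(SSZ, Z)), add(Z, Z)), mul(SSZ, add(add(SSSZ, Z), add(Z, Z))))
  [3] add(S(add(add(SSZ, Z), add(Z, Z))), mul(SSZ, add(add(SSSZ, Z), add(Z, Z))))
  [4] S(add(add(add(SSZ, Z), add(Z, Z)), mul(SSZ, add(add(SSSZ, Z), add(Z, Z)))))
  [5] S(add(add(S(add(SZ, Z)), add(Z, Z)), mul(SSZ, add(add(SSSZ, Z), add(Z, Z)))))
  [6] S(add(S(add(add(SZ, Z), add(Z, Z))), mul(SSZ, add(add(SSSZ, Z), add(Z, Z)))))
  [7] S(S(add(add(add(SZ, Z), add(Z, Z)), mul(SSZ, add(add(SSSZ, Z), add(Z, Z))))))
  [8] S(S(add(add(S(add(Z, Z)), add(Z, Z)), mul(SSZ, add(add(SSSZ, Z), add(Z, Z))))))
  [9] S(S(add(S(add(add(Z, Z), add(Z, Z))), mul(SSZ, add(add(SSSZ, Z), add(Z, Z))))))
  [10] S(S(S(add(add(add(Z, Z), add(Z, Z)), mul(SSZ, add(add(SSSZ, Z), add(Z, Z)))))))
  [11] S(S(S(add(add(Z, add(Z, Z)), mul(SSZ, add(add(SSSZ, Z), add(Z, Z)))))))
  [12] S(S(S(add(add(Z, Z), mul(SSZ, add(add(SSSZ, Z), add(Z, Z)))))))
  [13] S(S(S(add(Z, mul(SSZ, add(add(SSSZ, Z), add(Z, Z)))))))
  [14] S(S(S(mul(SSZ, add(add(SSSZ, Z), add(Z, Z))))))
  [15] S(S(S(add(add(add(SSSZ, Z), add(Z, Z)), mul(SZ, add(add(SSSZ, Z), add(Z, Z)))))))
  [16] S(S(S(add(add(S(add(SSZ, Z)), add(Z, Z)), mul(SZ, add(add(SSSZ, Z), add(Z, Z)))))))
  [17] S(S(S(add(S(add(add(SSZ, Z), add(Z, Z))), mul(SZ, add(add(SSSZ, Z), add(Z, Z)))))))
  [18] S(S(S(S(add(add(add(SSZ, Z), add(Z, Z)), mul(SZ, add(add(SSSZ, Z), add(Z, Z))))))))
  [19] S(S(S(S(add(add(S(add(SZ, Z)), add(Z, Z)), mul(SZ, add(add(SSSZ, Z), add(Z, Z))))))))
  [20] S(S(S(S(add(S(add(add(SZ, Z), add(Z, Z))), mul(SZ, add(add(SSSZ, Z), add(Z, Z))))))))
  [21] S(S(S(S(S(add(add(add(SZ, Z), add(Z, Z)), mul(SZ, add(add(SSSZ, Z), add(Z, Z)))))))))
  [22] S(S(S(S(S(add(add(S(add(Z, Z)), add(Z, Z)), mul(SZ, add(add(SSSZ, Z), add(Z, Z)))))))))
  [23] S(S(S(S(S(add(S(add(add(Z, Z), add(Z, Z))), mul(SZ, add(add(SSSZ, Z), add(Z, Z)))))))))
  [24] S(S(S(S(S(S(add(add(add(Z, Z), add(Z, Z)), mul(SZ, add(add(SSSZ, Z), add(Z, Z))))))))))
  [25] S(S(S(S(S(S(add(add(Z, add(Z, Z)), mul(SZ, add(add(SSSZ, Z), add(Z, Z))))))))))
  [26] S(S(S(S(S(S(add(add(Z, Z), mul(SZ, add(add(SSSZ, Z), add(Z, Z))))))))))
  [27] S(S(S(S(S(S(add(Z, mul(SZ, add(add(SSSZ, Z), add(Z, Z))))))))))
  [28] S(S(S(S(S(S(mul(SZ, add(add(SSSZ, Z), add(Z, Z)))))))))
  [29] S(S(S(S(S(S(add(add(add(SSSZ, Z), add(Z, Z)), mul(Z, add(add(SSSZ, Z), add(Z, Z))))))))))

Answer: NO — after 29 steps the term is S(S(S(S(S(S(add(add(add(SSSZ, Z), add(Z, Z)), mul(Z, add(add(SSSZ, Z), add(Z, Z)))))))))), not yet normal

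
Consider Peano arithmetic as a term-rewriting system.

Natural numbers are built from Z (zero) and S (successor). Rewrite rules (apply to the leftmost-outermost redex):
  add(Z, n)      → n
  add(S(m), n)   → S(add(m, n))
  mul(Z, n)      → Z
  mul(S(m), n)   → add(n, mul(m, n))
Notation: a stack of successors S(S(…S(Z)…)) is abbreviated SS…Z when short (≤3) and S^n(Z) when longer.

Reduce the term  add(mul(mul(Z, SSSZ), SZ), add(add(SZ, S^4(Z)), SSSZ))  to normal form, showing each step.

Answer: normal form = S^8(Z)  (in 11 steps)

Working:
  start: add(mul(mul(Z, SSSZ), SZ), add(add(SZ, S^4(Z)), SSSZ))
  →1  add(mul(Z, SZ), add(add(SZ, S^4(Z)), SSSZ))
  →2  add(Z, add(add(SZ, S^4(Z)), SSSZ))
  →3  add(add(SZ, S^4(Z)), SSSZ)
  →4  add(S(add(Z, S^4(Z))), SSSZ)
  →5  S(add(add(Z, S^4(Z)), SSSZ))
  →6  S(add(S^4(Z), SSSZ))
  →7  S(S(add(SSSZ, SSSZ)))
  →8  S(S(S(add(SSZ, SSSZ))))
  →9  S(S(S(S(add(SZ, SSSZ)))))
  →10  S(S(S(S(S(add(Z, SSSZ))))))
  →11  S^8(Z)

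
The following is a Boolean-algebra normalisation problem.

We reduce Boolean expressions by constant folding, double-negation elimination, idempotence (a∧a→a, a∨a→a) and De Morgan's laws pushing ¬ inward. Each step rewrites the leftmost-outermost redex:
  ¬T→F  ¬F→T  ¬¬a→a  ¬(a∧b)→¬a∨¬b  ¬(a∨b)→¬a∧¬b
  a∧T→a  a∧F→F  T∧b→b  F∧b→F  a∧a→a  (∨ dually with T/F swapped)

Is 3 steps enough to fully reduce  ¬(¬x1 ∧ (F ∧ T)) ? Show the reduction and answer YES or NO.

  start: ¬(¬x1 ∧ (F ∧ T))
  →1  ¬¬x1 ∨ ¬(F ∧ T)
  →2  x1 ∨ ¬(F ∧ T)
  →3  x1 ∨ (¬F ∨ ¬T)

Answer: NO — after 3 steps the term is x1 ∨ (¬F ∨ ¬T), not yet normal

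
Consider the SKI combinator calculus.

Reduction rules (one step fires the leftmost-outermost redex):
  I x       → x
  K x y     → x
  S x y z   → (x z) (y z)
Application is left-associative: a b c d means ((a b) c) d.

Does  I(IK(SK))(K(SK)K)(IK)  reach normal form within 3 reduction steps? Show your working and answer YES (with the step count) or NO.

  start: I(IK(SK))(K(SK)K)(IK)
  step 1: IK(SK)(K(SK)K)(IK)
  step 2: K(SK)(K(SK)K)(IK)
  step 3: SK(IK)

Answer: NO — after 3 steps the term is SK(IK), not yet normal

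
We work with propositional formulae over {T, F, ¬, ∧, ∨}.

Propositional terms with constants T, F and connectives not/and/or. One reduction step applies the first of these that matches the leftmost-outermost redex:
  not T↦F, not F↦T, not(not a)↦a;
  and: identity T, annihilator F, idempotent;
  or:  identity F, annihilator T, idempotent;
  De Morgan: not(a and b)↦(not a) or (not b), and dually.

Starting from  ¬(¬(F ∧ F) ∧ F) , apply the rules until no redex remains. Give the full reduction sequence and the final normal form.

  start: ¬(¬(F ∧ F) ∧ F)
  step 1: ¬¬(F ∧ F) ∨ ¬F
  step 2: (F ∧ F) ∨ ¬F
  step 3: F ∨ ¬F
  step 4: ¬F
  step 5: T

Answer: normal form = T  (in 5 steps)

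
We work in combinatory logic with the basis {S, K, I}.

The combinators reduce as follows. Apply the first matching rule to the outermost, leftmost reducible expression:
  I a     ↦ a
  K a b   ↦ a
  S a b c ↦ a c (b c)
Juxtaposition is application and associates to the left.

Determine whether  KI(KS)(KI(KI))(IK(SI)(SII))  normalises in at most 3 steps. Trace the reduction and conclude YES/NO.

Answer: NO — after 3 steps the term is I(IK(SI)(SII)), not yet normal

Reduction:
  start: KI(KS)(KI(KI))(IK(SI)(SII))
  step 1: I(KI(KI))(IK(SI)(SII))
  step 2: KI(KI)(IK(SI)(SII))
  step 3: I(IK(SI)(SII))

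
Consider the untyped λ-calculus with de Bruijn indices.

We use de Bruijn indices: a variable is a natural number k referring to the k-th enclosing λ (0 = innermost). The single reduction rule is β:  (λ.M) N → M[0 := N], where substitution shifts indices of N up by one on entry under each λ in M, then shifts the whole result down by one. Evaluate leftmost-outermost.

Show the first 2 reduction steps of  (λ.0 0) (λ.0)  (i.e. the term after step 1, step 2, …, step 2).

  start: (λ.0 0) (λ.0)
  step 1: (λ.0) (λ.0)
  step 2: λ.0

Answer: after 2 steps: λ.0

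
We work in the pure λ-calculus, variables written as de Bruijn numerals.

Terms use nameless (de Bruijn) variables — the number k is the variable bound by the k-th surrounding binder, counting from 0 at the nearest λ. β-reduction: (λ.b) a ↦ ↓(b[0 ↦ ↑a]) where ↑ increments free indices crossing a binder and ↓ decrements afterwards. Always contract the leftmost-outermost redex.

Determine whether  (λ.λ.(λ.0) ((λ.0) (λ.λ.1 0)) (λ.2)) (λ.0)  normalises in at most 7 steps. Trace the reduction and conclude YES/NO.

  start: (λ.λ.(λ.0) ((λ.0) (λ.λ.1 0)) (λ.2)) (λ.0)
  step 1: λ.(λ.0) ((λ.0) (λ.λ.1 0)) (λ.λ.0)
  step 2: λ.(λ.0) (λ.λ.1 0) (λ.λ.0)
  step 3: λ.(λ.λ.1 0) (λ.λ.0)
  step 4: λ.λ.(λ.λ.0) 0
  step 5: λ.λ.λ.0

Answer: YES — reaches normal form λ.λ.λ.0 in 5 ≤ 7 steps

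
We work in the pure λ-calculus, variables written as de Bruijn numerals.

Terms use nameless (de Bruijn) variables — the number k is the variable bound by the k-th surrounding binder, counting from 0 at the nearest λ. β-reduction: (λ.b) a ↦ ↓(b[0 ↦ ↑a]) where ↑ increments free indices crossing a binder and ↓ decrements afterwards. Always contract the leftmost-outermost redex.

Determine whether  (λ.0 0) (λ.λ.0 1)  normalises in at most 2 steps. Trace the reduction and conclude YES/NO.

  start: (λ.0 0) (λ.λ.0 1)
  [1] (λ.λ.0 1) (λ.λ.0 1)
  [2] λ.0 (λ.λ.0 1)

Answer: YES — reaches normal form λ.0 (λ.λ.0 1) in 2 ≤ 2 steps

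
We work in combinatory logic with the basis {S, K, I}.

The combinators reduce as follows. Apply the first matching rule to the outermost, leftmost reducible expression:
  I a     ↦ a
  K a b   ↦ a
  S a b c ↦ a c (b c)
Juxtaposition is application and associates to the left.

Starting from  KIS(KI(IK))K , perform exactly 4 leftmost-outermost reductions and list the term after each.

  start: KIS(KI(IK))K
  →1  I(KI(IK))K
  →2  KI(IK)K
  →3  IK
  →4  K

Answer: after 4 steps: K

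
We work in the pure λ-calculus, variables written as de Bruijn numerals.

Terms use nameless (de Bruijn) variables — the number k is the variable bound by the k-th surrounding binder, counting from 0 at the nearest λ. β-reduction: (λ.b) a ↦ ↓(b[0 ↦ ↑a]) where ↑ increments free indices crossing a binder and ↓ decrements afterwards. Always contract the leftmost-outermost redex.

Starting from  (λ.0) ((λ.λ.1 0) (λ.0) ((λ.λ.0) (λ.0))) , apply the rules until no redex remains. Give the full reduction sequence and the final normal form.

Answer: normal form = λ.0  (in 5 steps)

Derivation:
  start: (λ.0) ((λ.λ.1 0) (λ.0) ((λ.λ.0) (λ.0)))
  →1  (λ.λ.1 0) (λ.0) ((λ.λ.0) (λ.0))
  →2  (λ.(λ.0) 0) ((λ.λ.0) (λ.0))
  →3  (λ.0) ((λ.λ.0) (λ.0))
  →4  (λ.λ.0) (λ.0)
  →5  λ.0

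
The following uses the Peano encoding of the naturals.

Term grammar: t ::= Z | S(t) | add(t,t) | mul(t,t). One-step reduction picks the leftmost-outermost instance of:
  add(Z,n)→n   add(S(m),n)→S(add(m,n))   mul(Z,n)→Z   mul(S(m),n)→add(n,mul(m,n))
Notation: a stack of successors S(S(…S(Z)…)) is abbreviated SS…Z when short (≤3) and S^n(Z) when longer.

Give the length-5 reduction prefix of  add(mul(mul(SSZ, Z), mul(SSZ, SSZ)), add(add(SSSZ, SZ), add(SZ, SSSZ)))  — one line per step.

  start: add(mul(mul(SSZ, Z), mul(SSZ, SSZ)), add(add(SSSZ, SZ), add(SZ, SSSZ)))
  step 1: add(mul(add(Z, mul(SZ, Z)), mul(SSZ, SSZ)), add(add(SSSZ, SZ), add(SZ, SSSZ)))
  step 2: add(mul(mul(SZ, Z), mul(SSZ, SSZ)), add(add(SSSZ, SZ), add(SZ, SSSZ)))
  step 3: add(mul(add(Z, mul(Z, Z)), mul(SSZ, SSZ)), add(add(SSSZ, SZ), add(SZ, SSSZ)))
  step 4: add(mul(mul(Z, Z), mul(SSZ, SSZ)), add(add(SSSZ, SZ), add(SZ, SSSZ)))
  step 5: add(mul(Z, mul(SSZ, SSZ)), add(add(SSSZ, SZ), add(SZ, SSSZ)))

Answer: after 5 steps: add(mul(Z, mul(SSZ, SSZ)), add(add(SSSZ, SZ), add(SZ, SSSZ)))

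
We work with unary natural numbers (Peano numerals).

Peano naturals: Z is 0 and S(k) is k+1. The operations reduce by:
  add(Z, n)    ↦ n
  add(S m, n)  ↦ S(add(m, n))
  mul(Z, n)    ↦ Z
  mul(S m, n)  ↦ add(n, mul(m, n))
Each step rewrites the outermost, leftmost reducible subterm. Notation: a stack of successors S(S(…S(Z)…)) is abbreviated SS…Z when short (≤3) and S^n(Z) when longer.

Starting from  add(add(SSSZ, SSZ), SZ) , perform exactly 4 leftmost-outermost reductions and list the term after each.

  start: add(add(SSSZ, SSZ), SZ)
  →1  add(S(add(SSZ, SSZ)), SZ)
  →2  S(add(add(SSZ, SSZ), SZ))
  →3  S(add(S(add(SZ, SSZ)), SZ))
  →4  S(S(add(add(SZ, SSZ), SZ)))

Answer: after 4 steps: S(S(add(add(SZ, SSZ), SZ)))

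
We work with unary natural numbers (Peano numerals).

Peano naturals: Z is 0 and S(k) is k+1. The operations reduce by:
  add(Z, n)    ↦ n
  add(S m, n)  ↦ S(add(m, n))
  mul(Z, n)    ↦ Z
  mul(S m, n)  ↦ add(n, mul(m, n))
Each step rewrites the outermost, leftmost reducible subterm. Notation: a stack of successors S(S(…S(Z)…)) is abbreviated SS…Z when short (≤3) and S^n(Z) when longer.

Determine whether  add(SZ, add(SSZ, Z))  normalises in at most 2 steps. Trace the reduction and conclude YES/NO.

  start: add(SZ, add(SSZ, Z))
  [1] S(add(Z, add(SSZ, Z)))
  [2] S(add(SSZ, Z))

Answer: NO — after 2 steps the term is S(add(SSZ, Z)), not yet normal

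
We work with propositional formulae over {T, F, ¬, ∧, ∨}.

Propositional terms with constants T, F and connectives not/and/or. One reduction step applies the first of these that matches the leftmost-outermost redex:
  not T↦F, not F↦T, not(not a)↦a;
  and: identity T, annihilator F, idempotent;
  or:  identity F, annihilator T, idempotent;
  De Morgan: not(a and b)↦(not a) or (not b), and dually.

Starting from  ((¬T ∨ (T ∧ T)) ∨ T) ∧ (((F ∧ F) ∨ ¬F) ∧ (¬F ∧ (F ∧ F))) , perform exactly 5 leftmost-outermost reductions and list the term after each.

Answer: after 5 steps: T ∧ (¬F ∧ (F ∧ F))

Reduction:
  start: ((¬T ∨ (T ∧ T)) ∨ T) ∧ (((F ∧ F) ∨ ¬F) ∧ (¬F ∧ (F ∧ F)))
  step 1: T ∧ (((F ∧ F) ∨ ¬F) ∧ (¬F ∧ (F ∧ F)))
  step 2: ((F ∧ F) ∨ ¬F) ∧ (¬F ∧ (F ∧ F))
  step 3: (F ∨ ¬F) ∧ (¬F ∧ (F ∧ F))
  step 4: ¬F ∧ (¬F ∧ (F ∧ F))
  step 5: T ∧ (¬F ∧ (F ∧ F))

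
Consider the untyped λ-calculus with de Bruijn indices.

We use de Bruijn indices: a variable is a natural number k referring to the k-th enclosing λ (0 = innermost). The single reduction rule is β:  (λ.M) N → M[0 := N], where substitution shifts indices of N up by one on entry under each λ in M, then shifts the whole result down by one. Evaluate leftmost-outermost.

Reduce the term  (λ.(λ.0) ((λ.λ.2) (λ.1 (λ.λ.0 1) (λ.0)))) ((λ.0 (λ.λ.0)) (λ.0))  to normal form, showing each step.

Answer: normal form = λ.λ.λ.0  (in 5 steps)

Derivation:
  start: (λ.(λ.0) ((λ.λ.2) (λ.1 (λ.λ.0 1) (λ.0)))) ((λ.0 (λ.λ.0)) (λ.0))
  [1] (λ.0) ((λ.λ.(λ.0 (λ.λ.0)) (λ.0)) (λ.(λ.0 (λ.λ.0)) (λ.0) (λ.λ.0 1) (λ.0)))
  [2] (λ.λ.(λ.0 (λ.λ.0)) (λ.0)) (λ.(λ.0 (λ.λ.0)) (λ.0) (λ.λ.0 1) (λ.0))
  [3] λ.(λ.0 (λ.λ.0)) (λ.0)
  [4] λ.(λ.0) (λ.λ.0)
  [5] λ.λ.λ.0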